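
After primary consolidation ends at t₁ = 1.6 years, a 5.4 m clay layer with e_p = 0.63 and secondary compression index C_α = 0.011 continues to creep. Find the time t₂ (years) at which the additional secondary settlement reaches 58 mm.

t₂ ≈ 62.5 years

S_s = C_α·H/(1+e_p)·log₁₀(t₂/t₁) ⇒ log₁₀(t₂/t₁) = S_s·(1+e_p)/(C_α·H).
log₁₀(t₂/t₁) = 0.058 × (1+0.63) / (0.011×5.4) = 1.592
t₂ = t₁ × 10^1.592 = 1.6 × 39.05 = 62.47 years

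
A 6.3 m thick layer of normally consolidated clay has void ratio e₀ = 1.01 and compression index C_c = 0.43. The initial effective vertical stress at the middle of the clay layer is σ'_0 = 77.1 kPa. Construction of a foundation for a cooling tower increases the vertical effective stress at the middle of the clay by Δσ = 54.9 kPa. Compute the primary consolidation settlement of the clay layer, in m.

Final effective stress: σ'_f = σ'_0 + Δσ = 77.1 + 54.9 = 132 kPa.
Normally consolidated clay, so the full stress increment lies on the virgin compression line:
S_c = C_c·H/(1+e₀)·log₁₀(σ'_f/σ'_0) = 0.43×6.3/(1+1.01)×log₁₀(132/77.1)
    = 1.3478 × 0.23352 = 0.3147 m

S_c ≈ 0.315 m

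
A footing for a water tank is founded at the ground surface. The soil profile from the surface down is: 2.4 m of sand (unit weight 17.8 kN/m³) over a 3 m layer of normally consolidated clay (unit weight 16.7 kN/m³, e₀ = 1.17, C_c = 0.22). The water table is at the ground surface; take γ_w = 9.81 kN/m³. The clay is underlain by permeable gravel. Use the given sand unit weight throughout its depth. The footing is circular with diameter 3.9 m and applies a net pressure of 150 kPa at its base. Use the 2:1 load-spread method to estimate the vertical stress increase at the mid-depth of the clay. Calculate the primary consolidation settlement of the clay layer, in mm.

Mid-depth of clay below the ground surface: z = 2.4 + 3/2 = 3.9 m.
Total vertical stress at mid-clay: σ_v = 17.8×2.4 + 16.7×1.5 = 67.77 kPa.
Pore pressure: u = 9.81×(3.9 − 0) = 38.259 kPa.
Initial effective stress: σ'_0 = σ_v − u = 67.77 − 38.259 = 29.511 kPa.
Stress increase at mid-clay by the 2:1 spreading method:
Δσ ≈ qD²/(D+z)² = 150×3.9²/(3.9+3.9)² = 37.5 kPa
Final effective stress: σ'_f = σ'_0 + Δσ = 29.511 + 37.5 = 67.011 kPa.
Normally consolidated clay, so the full stress increment lies on the virgin compression line:
S_c = C_c·H/(1+e₀)·log₁₀(σ'_f/σ'_0) = 0.22×3/(1+1.17)×log₁₀(67.011/29.511)
    = 0.30415 × 0.35616 = 0.1083 m

S_c ≈ 108 mm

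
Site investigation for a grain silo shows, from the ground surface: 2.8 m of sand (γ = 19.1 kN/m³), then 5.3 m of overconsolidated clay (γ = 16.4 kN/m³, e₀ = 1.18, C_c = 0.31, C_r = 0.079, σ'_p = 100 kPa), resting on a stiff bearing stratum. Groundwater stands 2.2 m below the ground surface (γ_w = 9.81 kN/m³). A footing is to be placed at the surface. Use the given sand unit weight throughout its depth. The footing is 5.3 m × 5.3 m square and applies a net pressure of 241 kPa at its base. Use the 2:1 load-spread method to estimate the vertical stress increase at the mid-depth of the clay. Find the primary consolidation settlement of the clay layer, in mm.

Mid-depth of clay below the ground surface: z = 2.8 + 5.3/2 = 5.45 m.
Total vertical stress at mid-clay: σ_v = 19.1×2.8 + 16.4×2.65 = 96.94 kPa.
Pore pressure: u = 9.81×(5.45 − 2.2) = 31.883 kPa.
Initial effective stress: σ'_0 = σ_v − u = 96.94 − 31.883 = 65.057 kPa.
Stress increase at mid-clay by the 2:1 spreading method:
Δσ = qBL/((B+z)(L+z)) = 241×5.3×5.3/((5.3+5.45)(5.3+5.45)) = 58.58 kPa
Final effective stress: σ'_f = 65.057 + 58.58 = 123.64 kPa.
σ'_f = 123.64 > σ'_p = 100 kPa, so the stress path crosses the preconsolidation pressure — recompression up to σ'_p, then virgin compression beyond:
S_c = H/(1+e₀)·[C_r·log₁₀(σ'_p/σ'_0) + C_c·log₁₀(σ'_f/σ'_p)]
    = 5.3/2.18 × [0.079×log₁₀(100/65.057) + 0.31×log₁₀(123.64/100)]
    = 2.4312 × [0.01475 + 0.028569] = 0.1053 m

S_c ≈ 105 mm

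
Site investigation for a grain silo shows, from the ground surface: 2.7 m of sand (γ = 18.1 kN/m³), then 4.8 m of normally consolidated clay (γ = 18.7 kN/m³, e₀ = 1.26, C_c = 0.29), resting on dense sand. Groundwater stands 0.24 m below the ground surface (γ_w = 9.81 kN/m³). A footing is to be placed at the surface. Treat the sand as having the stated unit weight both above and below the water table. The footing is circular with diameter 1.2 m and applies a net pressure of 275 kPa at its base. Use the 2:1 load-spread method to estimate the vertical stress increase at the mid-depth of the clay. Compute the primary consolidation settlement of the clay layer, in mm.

S_c ≈ 52.4 mm

Mid-depth of clay below the ground surface: z = 2.7 + 4.8/2 = 5.1 m.
Total vertical stress at mid-clay: σ_v = 18.1×2.7 + 18.7×2.4 = 93.75 kPa.
Pore pressure: u = 9.81×(5.1 − 0.24) = 47.677 kPa.
Initial effective stress: σ'_0 = σ_v − u = 93.75 − 47.677 = 46.073 kPa.
Stress increase at mid-clay by the 2:1 spreading method:
Δσ ≈ qD²/(D+z)² = 275×1.2²/(1.2+5.1)² = 9.9773 kPa
Final effective stress: σ'_f = σ'_0 + Δσ = 46.073 + 9.9773 = 56.05 kPa.
Normally consolidated clay, so the full stress increment lies on the virgin compression line:
S_c = C_c·H/(1+e₀)·log₁₀(σ'_f/σ'_0) = 0.29×4.8/(1+1.26)×log₁₀(56.05/46.073)
    = 0.61593 × 0.085129 = 0.05243 m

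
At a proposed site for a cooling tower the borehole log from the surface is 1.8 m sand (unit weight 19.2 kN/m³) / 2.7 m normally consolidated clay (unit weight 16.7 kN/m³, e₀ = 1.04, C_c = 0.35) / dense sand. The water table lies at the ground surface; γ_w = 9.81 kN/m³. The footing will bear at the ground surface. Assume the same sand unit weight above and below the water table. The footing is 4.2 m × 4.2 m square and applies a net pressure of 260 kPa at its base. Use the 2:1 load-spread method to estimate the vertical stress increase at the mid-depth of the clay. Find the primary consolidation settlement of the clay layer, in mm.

S_c ≈ 291 mm

Mid-depth of clay below the ground surface: z = 1.8 + 2.7/2 = 3.15 m.
Total vertical stress at mid-clay: σ_v = 19.2×1.8 + 16.7×1.35 = 57.105 kPa.
Pore pressure: u = 9.81×(3.15 − 0) = 30.902 kPa.
Initial effective stress: σ'_0 = σ_v − u = 57.105 − 30.902 = 26.203 kPa.
Stress increase at mid-clay by the 2:1 spreading method:
Δσ = qBL/((B+z)(L+z)) = 260×4.2×4.2/((4.2+3.15)(4.2+3.15)) = 84.898 kPa
Final effective stress: σ'_f = σ'_0 + Δσ = 26.203 + 84.898 = 111.1 kPa.
Normally consolidated clay, so the full stress increment lies on the virgin compression line:
S_c = C_c·H/(1+e₀)·log₁₀(σ'_f/σ'_0) = 0.35×2.7/(1+1.04)×log₁₀(111.1/26.203)
    = 0.46324 × 0.62736 = 0.2906 m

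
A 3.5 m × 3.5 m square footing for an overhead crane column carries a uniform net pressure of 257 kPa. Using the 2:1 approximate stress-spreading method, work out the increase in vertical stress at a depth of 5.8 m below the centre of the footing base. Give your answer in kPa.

Δσ_z ≈ 36.4 kPa

By the 2:1 method the load spreads at 1 horizontal : 2 vertical, so at depth z the loaded area has grown by z in each plan dimension:
Δσ = qBL/((B+z)(L+z)) = 257×3.5×3.5/((3.5+5.8)(3.5+5.8)) = 36.4 kPa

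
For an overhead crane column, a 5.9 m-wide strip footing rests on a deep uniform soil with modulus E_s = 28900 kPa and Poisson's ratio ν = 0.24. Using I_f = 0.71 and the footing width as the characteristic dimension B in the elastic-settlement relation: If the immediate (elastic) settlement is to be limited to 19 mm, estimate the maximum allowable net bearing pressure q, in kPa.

q ≈ 139 kPa

S_e = q·B·(1−ν²)/E_s · I_f  ⇒  q = S_e·E_s / (B·(1−ν²)·I_f).
q = 0.019 × 28900 / (5.9 × 0.9424 × 0.71) = 139.1 kPa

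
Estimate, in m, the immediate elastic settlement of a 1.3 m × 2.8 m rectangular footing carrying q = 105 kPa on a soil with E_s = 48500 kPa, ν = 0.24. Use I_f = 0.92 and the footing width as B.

S_e ≈ 0.00244 m

Immediate (elastic) settlement: S_e = q·B·(1−ν²)/E_s · I_f.
S_e = 105 × 1.3 × (1 − 0.24²) / 48500 × 0.92
    = 105 × 1.3 × 0.9424 / 48500 × 0.92
    = 0.00244 m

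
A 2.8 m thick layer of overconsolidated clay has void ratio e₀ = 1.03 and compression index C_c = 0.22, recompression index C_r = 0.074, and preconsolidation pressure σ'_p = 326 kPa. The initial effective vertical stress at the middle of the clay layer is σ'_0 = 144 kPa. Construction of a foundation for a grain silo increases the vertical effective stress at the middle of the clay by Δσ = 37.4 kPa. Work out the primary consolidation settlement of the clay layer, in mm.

S_c ≈ 10.2 mm

Final effective stress: σ'_f = 144 + 37.4 = 181.4 kPa.
σ'_f = 181.4 ≤ σ'_p = 326 kPa, so the clay remains overconsolidated and only the recompression index applies:
S_c = C_r·H/(1+e₀)·log₁₀(σ'_f/σ'_0) = 0.074×2.8/2.03×log₁₀(181.4/144)
    = 0.10207 × 0.10027 = 0.01023 m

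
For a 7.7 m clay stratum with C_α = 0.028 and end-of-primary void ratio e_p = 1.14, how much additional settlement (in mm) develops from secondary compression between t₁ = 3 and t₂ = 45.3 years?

Secondary compression: S_s = C_α·H/(1+e_p)·log₁₀(t₂/t₁)
S_s = 0.028×7.7/(1+1.14)×log₁₀(45.3/3)
    = 0.1007 × 1.179 = 0.1188 m

S_s ≈ 119 mm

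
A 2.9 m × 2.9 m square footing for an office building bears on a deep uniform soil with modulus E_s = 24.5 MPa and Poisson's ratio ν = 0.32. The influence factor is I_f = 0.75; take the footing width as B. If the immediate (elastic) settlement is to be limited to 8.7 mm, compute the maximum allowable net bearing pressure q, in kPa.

q ≈ 109 kPa

E_s = 24.5 MPa = 24500 kPa.
S_e = q·B·(1−ν²)/E_s · I_f  ⇒  q = S_e·E_s / (B·(1−ν²)·I_f).
q = 0.0087 × 24500 / (2.9 × 0.8976 × 0.75) = 109.2 kPa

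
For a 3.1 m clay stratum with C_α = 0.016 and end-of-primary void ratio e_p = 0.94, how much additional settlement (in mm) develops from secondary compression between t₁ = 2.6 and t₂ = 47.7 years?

Secondary compression: S_s = C_α·H/(1+e_p)·log₁₀(t₂/t₁)
S_s = 0.016×3.1/(1+0.94)×log₁₀(47.7/2.6)
    = 0.02557 × 1.264 = 0.03231 m

S_s ≈ 32.3 mm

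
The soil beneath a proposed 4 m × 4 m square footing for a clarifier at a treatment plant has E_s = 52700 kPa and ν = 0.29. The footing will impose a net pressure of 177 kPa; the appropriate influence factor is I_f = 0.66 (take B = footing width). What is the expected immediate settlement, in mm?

S_e ≈ 8.12 mm

Immediate (elastic) settlement: S_e = q·B·(1−ν²)/E_s · I_f.
S_e = 177 × 4 × (1 − 0.29²) / 52700 × 0.66
    = 177 × 4 × 0.9159 / 52700 × 0.66
    = 0.008121 m = 8.121 mm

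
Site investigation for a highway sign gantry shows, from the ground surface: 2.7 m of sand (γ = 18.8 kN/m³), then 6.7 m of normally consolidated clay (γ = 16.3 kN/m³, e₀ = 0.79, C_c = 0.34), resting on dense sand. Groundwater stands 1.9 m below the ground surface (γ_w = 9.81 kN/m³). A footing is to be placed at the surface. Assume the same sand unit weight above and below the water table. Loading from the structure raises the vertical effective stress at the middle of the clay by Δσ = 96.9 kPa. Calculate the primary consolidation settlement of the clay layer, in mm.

Mid-depth of clay below the ground surface: z = 2.7 + 6.7/2 = 6.05 m.
Total vertical stress at mid-clay: σ_v = 18.8×2.7 + 16.3×3.35 = 105.37 kPa.
Pore pressure: u = 9.81×(6.05 − 1.9) = 40.712 kPa.
Initial effective stress: σ'_0 = σ_v − u = 105.37 − 40.712 = 64.658 kPa.
Final effective stress: σ'_f = σ'_0 + Δσ = 64.658 + 96.9 = 161.56 kPa.
Normally consolidated clay, so the full stress increment lies on the virgin compression line:
S_c = C_c·H/(1+e₀)·log₁₀(σ'_f/σ'_0) = 0.34×6.7/(1+0.79)×log₁₀(161.56/64.658)
    = 1.2726 × 0.39771 = 0.5061 m

S_c ≈ 506 mm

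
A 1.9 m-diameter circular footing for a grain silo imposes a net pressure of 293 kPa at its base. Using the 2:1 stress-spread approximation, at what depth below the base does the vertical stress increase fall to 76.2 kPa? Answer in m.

2:1 spreading — at depth z the loaded area has grown by z in each plan dimension:
qD²/(D+z)² = Δσ_z ⇒ z = D(√(q/Δσ_z) − 1) = 1.9×(√(293/76.2) − 1) = 1.826 m

z ≈ 1.83 m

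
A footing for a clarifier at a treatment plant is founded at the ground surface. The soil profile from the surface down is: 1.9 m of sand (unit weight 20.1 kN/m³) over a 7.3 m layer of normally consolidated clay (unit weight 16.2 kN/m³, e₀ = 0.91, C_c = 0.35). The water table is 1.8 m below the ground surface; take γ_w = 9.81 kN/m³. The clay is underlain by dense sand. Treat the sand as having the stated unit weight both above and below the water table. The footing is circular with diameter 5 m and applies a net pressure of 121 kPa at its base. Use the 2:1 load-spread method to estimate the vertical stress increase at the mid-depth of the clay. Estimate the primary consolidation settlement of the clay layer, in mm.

Mid-depth of clay below the ground surface: z = 1.9 + 7.3/2 = 5.55 m.
Total vertical stress at mid-clay: σ_v = 20.1×1.9 + 16.2×3.65 = 97.32 kPa.
Pore pressure: u = 9.81×(5.55 − 1.8) = 36.788 kPa.
Initial effective stress: σ'_0 = σ_v − u = 97.32 − 36.788 = 60.532 kPa.
Stress increase at mid-clay by the 2:1 spreading method:
Δσ ≈ qD²/(D+z)² = 121×5²/(5+5.55)² = 27.178 kPa
Final effective stress: σ'_f = σ'_0 + Δσ = 60.532 + 27.178 = 87.71 kPa.
Normally consolidated clay, so the full stress increment lies on the virgin compression line:
S_c = C_c·H/(1+e₀)·log₁₀(σ'_f/σ'_0) = 0.35×7.3/(1+0.91)×log₁₀(87.71/60.532)
    = 1.3377 × 0.16106 = 0.2154 m

S_c ≈ 215 mm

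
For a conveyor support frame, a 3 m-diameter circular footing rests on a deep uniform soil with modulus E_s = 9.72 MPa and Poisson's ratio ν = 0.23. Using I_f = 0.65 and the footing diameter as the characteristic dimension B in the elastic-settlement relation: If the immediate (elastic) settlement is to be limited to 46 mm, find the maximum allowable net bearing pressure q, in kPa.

q ≈ 242 kPa

E_s = 9.72 MPa = 9720 kPa.
S_e = q·B·(1−ν²)/E_s · I_f  ⇒  q = S_e·E_s / (B·(1−ν²)·I_f).
q = 0.046 × 9720 / (3 × 0.9471 × 0.65) = 242.1 kPa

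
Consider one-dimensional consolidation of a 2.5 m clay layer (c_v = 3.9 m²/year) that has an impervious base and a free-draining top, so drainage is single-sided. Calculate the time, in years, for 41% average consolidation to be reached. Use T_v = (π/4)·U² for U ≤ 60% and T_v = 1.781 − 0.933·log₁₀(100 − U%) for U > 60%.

Drainage path length: H_d = H = 2.5 m (single drainage).
U ≤ 60%: T_v = (π/4)·U² = (π/4)×0.41² = 0.13203.
t = T_v·H_d²/c_v = 0.13203×2.5²/3.9 = 0.2116 years.

t ≈ 0.212 years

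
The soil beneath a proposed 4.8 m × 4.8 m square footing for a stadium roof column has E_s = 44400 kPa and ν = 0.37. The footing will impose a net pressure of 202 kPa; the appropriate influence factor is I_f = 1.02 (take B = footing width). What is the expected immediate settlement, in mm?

S_e ≈ 19.2 mm

Immediate (elastic) settlement: S_e = q·B·(1−ν²)/E_s · I_f.
S_e = 202 × 4.8 × (1 − 0.37²) / 44400 × 1.02
    = 202 × 4.8 × 0.8631 / 44400 × 1.02
    = 0.01923 m = 19.23 mm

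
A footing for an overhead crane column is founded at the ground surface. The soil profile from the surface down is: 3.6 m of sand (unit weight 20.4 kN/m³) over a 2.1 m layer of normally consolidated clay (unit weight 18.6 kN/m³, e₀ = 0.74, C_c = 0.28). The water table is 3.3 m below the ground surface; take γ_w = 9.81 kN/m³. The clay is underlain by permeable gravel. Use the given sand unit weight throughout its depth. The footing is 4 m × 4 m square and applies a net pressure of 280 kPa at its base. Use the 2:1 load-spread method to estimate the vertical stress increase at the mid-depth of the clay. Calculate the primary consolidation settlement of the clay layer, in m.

Mid-depth of clay below the ground surface: z = 3.6 + 2.1/2 = 4.65 m.
Total vertical stress at mid-clay: σ_v = 20.4×3.6 + 18.6×1.05 = 92.97 kPa.
Pore pressure: u = 9.81×(4.65 − 3.3) = 13.244 kPa.
Initial effective stress: σ'_0 = σ_v − u = 92.97 − 13.244 = 79.726 kPa.
Stress increase at mid-clay by the 2:1 spreading method:
Δσ = qBL/((B+z)(L+z)) = 280×4×4/((4+4.65)(4+4.65)) = 59.875 kPa
Final effective stress: σ'_f = σ'_0 + Δσ = 79.726 + 59.875 = 139.6 kPa.
Normally consolidated clay, so the full stress increment lies on the virgin compression line:
S_c = C_c·H/(1+e₀)·log₁₀(σ'_f/σ'_0) = 0.28×2.1/(1+0.74)×log₁₀(139.6/79.726)
    = 0.33793 × 0.24329 = 0.08221 m

S_c ≈ 0.0822 m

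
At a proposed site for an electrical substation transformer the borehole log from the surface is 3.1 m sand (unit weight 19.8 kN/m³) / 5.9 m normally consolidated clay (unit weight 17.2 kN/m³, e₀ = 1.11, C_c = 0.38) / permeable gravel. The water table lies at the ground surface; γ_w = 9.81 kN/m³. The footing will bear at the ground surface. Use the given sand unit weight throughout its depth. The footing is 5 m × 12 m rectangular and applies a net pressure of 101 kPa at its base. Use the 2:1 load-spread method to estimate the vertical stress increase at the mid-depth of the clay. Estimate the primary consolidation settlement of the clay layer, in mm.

S_c ≈ 210 mm

Mid-depth of clay below the ground surface: z = 3.1 + 5.9/2 = 6.05 m.
Total vertical stress at mid-clay: σ_v = 19.8×3.1 + 17.2×2.95 = 112.12 kPa.
Pore pressure: u = 9.81×(6.05 − 0) = 59.351 kPa.
Initial effective stress: σ'_0 = σ_v − u = 112.12 − 59.351 = 52.769 kPa.
Stress increase at mid-clay by the 2:1 spreading method:
Δσ = qBL/((B+z)(L+z)) = 101×5×12/((5+6.05)(12+6.05)) = 30.383 kPa
Final effective stress: σ'_f = σ'_0 + Δσ = 52.769 + 30.383 = 83.152 kPa.
Normally consolidated clay, so the full stress increment lies on the virgin compression line:
S_c = C_c·H/(1+e₀)·log₁₀(σ'_f/σ'_0) = 0.38×5.9/(1+1.11)×log₁₀(83.152/52.769)
    = 1.0626 × 0.19749 = 0.2099 m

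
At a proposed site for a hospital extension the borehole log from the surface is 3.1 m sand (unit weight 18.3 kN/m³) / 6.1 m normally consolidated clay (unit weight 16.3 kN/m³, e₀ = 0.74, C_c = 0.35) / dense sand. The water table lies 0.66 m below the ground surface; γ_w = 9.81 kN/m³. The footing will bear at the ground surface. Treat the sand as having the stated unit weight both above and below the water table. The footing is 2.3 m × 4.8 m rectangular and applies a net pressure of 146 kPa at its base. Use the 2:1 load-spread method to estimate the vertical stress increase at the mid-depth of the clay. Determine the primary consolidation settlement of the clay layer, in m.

Mid-depth of clay below the ground surface: z = 3.1 + 6.1/2 = 6.15 m.
Total vertical stress at mid-clay: σ_v = 18.3×3.1 + 16.3×3.05 = 106.44 kPa.
Pore pressure: u = 9.81×(6.15 − 0.66) = 53.857 kPa.
Initial effective stress: σ'_0 = σ_v − u = 106.44 − 53.857 = 52.583 kPa.
Stress increase at mid-clay by the 2:1 spreading method:
Δσ = qBL/((B+z)(L+z)) = 146×2.3×4.8/((2.3+6.15)(4.8+6.15)) = 17.42 kPa
Final effective stress: σ'_f = σ'_0 + Δσ = 52.583 + 17.42 = 70.003 kPa.
Normally consolidated clay, so the full stress increment lies on the virgin compression line:
S_c = C_c·H/(1+e₀)·log₁₀(σ'_f/σ'_0) = 0.35×6.1/(1+0.74)×log₁₀(70.003/52.583)
    = 1.227 × 0.12427 = 0.1525 m

S_c ≈ 0.152 m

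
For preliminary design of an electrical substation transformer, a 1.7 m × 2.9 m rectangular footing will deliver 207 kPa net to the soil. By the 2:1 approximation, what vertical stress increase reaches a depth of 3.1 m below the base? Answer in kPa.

Δσ_z ≈ 35.4 kPa

By the 2:1 method the load spreads at 1 horizontal : 2 vertical, so at depth z the loaded area has grown by z in each plan dimension:
Δσ = qBL/((B+z)(L+z)) = 207×1.7×2.9/((1.7+3.1)(2.9+3.1)) = 35.434 kPa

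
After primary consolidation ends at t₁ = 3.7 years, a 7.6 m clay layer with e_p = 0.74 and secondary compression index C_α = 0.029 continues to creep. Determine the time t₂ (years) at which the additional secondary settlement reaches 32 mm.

t₂ ≈ 6.62 years

S_s = C_α·H/(1+e_p)·log₁₀(t₂/t₁) ⇒ log₁₀(t₂/t₁) = S_s·(1+e_p)/(C_α·H).
log₁₀(t₂/t₁) = 0.032 × (1+0.74) / (0.029×7.6) = 0.2526
t₂ = t₁ × 10^0.2526 = 3.7 × 1.789 = 6.62 years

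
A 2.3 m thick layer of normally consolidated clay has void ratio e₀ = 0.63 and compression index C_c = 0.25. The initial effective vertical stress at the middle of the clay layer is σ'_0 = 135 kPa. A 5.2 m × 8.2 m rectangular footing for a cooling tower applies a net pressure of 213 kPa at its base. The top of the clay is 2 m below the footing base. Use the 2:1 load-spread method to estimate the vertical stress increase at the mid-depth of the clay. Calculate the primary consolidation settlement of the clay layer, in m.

S_c ≈ 0.0822 m

Mid-depth of clay below the footing base: z = 2 + 2.3/2 = 3.15 m.
Stress increase at mid-clay by the 2:1 spreading method:
Δσ = qBL/((B+z)(L+z)) = 213×5.2×8.2/((5.2+3.15)(8.2+3.15)) = 95.833 kPa
Final effective stress: σ'_f = σ'_0 + Δσ = 135 + 95.833 = 230.83 kPa.
Normally consolidated clay, so the full stress increment lies on the virgin compression line:
S_c = C_c·H/(1+e₀)·log₁₀(σ'_f/σ'_0) = 0.25×2.3/(1+0.63)×log₁₀(230.83/135)
    = 0.35276 × 0.23296 = 0.08218 m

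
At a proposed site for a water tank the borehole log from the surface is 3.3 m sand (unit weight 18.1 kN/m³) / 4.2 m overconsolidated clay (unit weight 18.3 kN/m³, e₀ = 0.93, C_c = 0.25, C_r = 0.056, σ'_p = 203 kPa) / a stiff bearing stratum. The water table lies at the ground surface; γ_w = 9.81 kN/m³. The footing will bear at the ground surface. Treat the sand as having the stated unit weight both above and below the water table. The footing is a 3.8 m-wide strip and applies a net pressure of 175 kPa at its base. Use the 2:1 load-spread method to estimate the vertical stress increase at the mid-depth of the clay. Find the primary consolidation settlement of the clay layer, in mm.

Mid-depth of clay below the ground surface: z = 3.3 + 4.2/2 = 5.4 m.
Total vertical stress at mid-clay: σ_v = 18.1×3.3 + 18.3×2.1 = 98.16 kPa.
Pore pressure: u = 9.81×(5.4 − 0) = 52.974 kPa.
Initial effective stress: σ'_0 = σ_v − u = 98.16 − 52.974 = 45.186 kPa.
Stress increase at mid-clay by the 2:1 spreading method:
Δσ = qB/(B+z) = 175×3.8/(3.8+5.4) = 72.283 kPa
Final effective stress: σ'_f = 45.186 + 72.283 = 117.47 kPa.
σ'_f = 117.47 ≤ σ'_p = 203 kPa, so the clay remains overconsolidated and only the recompression index applies:
S_c = C_r·H/(1+e₀)·log₁₀(σ'_f/σ'_0) = 0.056×4.2/1.93×log₁₀(117.47/45.186)
    = 0.12187 × 0.41492 = 0.05057 m

S_c ≈ 50.6 mm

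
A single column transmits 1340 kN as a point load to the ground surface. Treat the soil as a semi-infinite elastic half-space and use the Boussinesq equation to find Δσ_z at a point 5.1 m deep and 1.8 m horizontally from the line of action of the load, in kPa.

Δσ_z ≈ 18.3 kPa

Boussinesq vertical stress below a point load on an elastic half-space:
Δσ_z = 3P/(2πz²) · [1 + (r/z)²]^(−5/2)
r/z = 1.8/5.1 = 0.35294; [1+(r/z)²]^(−5/2) = 0.74565.
Δσ_z = 3×1340/(2π×5.1²) × 0.74565 = 24.598 × 0.74565 = 18.34 kPa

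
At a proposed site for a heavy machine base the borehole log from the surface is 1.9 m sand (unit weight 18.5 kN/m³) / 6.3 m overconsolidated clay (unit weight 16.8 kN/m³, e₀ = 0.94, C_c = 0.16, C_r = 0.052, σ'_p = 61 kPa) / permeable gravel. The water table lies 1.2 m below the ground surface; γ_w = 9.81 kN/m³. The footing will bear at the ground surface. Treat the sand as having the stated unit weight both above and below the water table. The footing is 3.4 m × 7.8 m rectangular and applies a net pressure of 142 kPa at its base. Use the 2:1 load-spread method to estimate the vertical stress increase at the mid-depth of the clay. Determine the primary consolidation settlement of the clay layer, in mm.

Mid-depth of clay below the ground surface: z = 1.9 + 6.3/2 = 5.05 m.
Total vertical stress at mid-clay: σ_v = 18.5×1.9 + 16.8×3.15 = 88.07 kPa.
Pore pressure: u = 9.81×(5.05 − 1.2) = 37.769 kPa.
Initial effective stress: σ'_0 = σ_v − u = 88.07 − 37.769 = 50.301 kPa.
Stress increase at mid-clay by the 2:1 spreading method:
Δσ = qBL/((B+z)(L+z)) = 142×3.4×7.8/((3.4+5.05)(7.8+5.05)) = 34.682 kPa
Final effective stress: σ'_f = 50.301 + 34.682 = 84.983 kPa.
σ'_f = 84.983 > σ'_p = 61 kPa, so the stress path crosses the preconsolidation pressure — recompression up to σ'_p, then virgin compression beyond:
S_c = H/(1+e₀)·[C_r·log₁₀(σ'_p/σ'_0) + C_c·log₁₀(σ'_f/σ'_p)]
    = 6.3/1.94 × [0.052×log₁₀(61/50.301) + 0.16×log₁₀(84.983/61)]
    = 3.2474 × [0.0043552 + 0.02304] = 0.08896 m

S_c ≈ 89 mm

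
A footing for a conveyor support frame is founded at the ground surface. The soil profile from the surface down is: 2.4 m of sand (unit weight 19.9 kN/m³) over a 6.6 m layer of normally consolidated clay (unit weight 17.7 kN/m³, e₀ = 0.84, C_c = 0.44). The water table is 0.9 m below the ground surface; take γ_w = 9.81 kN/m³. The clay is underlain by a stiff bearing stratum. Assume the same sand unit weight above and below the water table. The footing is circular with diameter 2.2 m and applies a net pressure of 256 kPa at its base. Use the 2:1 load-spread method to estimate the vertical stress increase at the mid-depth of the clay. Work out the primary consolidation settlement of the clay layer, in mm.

S_c ≈ 199 mm

Mid-depth of clay below the ground surface: z = 2.4 + 6.6/2 = 5.7 m.
Total vertical stress at mid-clay: σ_v = 19.9×2.4 + 17.7×3.3 = 106.17 kPa.
Pore pressure: u = 9.81×(5.7 − 0.9) = 47.088 kPa.
Initial effective stress: σ'_0 = σ_v − u = 106.17 − 47.088 = 59.082 kPa.
Stress increase at mid-clay by the 2:1 spreading method:
Δσ ≈ qD²/(D+z)² = 256×2.2²/(2.2+5.7)² = 19.853 kPa
Final effective stress: σ'_f = σ'_0 + Δσ = 59.082 + 19.853 = 78.935 kPa.
Normally consolidated clay, so the full stress increment lies on the virgin compression line:
S_c = C_c·H/(1+e₀)·log₁₀(σ'_f/σ'_0) = 0.44×6.6/(1+0.84)×log₁₀(78.935/59.082)
    = 1.5783 × 0.12581 = 0.1986 m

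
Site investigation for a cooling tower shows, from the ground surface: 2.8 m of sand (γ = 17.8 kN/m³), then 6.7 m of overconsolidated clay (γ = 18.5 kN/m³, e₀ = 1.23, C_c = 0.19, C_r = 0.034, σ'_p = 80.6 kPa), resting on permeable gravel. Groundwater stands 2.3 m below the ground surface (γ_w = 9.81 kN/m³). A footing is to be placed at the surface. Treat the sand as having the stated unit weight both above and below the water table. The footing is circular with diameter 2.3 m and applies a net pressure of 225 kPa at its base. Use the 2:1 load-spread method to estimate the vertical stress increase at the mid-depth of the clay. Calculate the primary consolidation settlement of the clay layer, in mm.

Mid-depth of clay below the ground surface: z = 2.8 + 6.7/2 = 6.15 m.
Total vertical stress at mid-clay: σ_v = 17.8×2.8 + 18.5×3.35 = 111.81 kPa.
Pore pressure: u = 9.81×(6.15 − 2.3) = 37.769 kPa.
Initial effective stress: σ'_0 = σ_v − u = 111.81 − 37.769 = 74.041 kPa.
Stress increase at mid-clay by the 2:1 spreading method:
Δσ ≈ qD²/(D+z)² = 225×2.3²/(2.3+6.15)² = 16.67 kPa
Final effective stress: σ'_f = 74.041 + 16.67 = 90.711 kPa.
σ'_f = 90.711 > σ'_p = 80.6 kPa, so the stress path crosses the preconsolidation pressure — recompression up to σ'_p, then virgin compression beyond:
S_c = H/(1+e₀)·[C_r·log₁₀(σ'_p/σ'_0) + C_c·log₁₀(σ'_f/σ'_p)]
    = 6.7/2.23 × [0.034×log₁₀(80.6/74.041) + 0.19×log₁₀(90.711/80.6)]
    = 3.0045 × [0.0012533 + 0.0097517] = 0.03306 m

S_c ≈ 33.1 mm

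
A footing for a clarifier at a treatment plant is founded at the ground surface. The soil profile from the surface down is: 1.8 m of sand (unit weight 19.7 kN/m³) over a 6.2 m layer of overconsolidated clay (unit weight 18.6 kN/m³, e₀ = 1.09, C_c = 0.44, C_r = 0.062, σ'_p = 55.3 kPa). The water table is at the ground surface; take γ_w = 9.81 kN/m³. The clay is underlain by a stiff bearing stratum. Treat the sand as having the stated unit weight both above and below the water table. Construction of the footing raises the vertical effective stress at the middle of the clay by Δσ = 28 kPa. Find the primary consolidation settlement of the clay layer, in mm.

S_c ≈ 174 mm

Mid-depth of clay below the ground surface: z = 1.8 + 6.2/2 = 4.9 m.
Total vertical stress at mid-clay: σ_v = 19.7×1.8 + 18.6×3.1 = 93.12 kPa.
Pore pressure: u = 9.81×(4.9 − 0) = 48.069 kPa.
Initial effective stress: σ'_0 = σ_v − u = 93.12 − 48.069 = 45.051 kPa.
Final effective stress: σ'_f = 45.051 + 28 = 73.051 kPa.
σ'_f = 73.051 > σ'_p = 55.3 kPa, so the stress path crosses the preconsolidation pressure — recompression up to σ'_p, then virgin compression beyond:
S_c = H/(1+e₀)·[C_r·log₁₀(σ'_p/σ'_0) + C_c·log₁₀(σ'_f/σ'_p)]
    = 6.2/2.09 × [0.062×log₁₀(55.3/45.051) + 0.44×log₁₀(73.051/55.3)]
    = 2.9665 × [0.0055193 + 0.053196] = 0.1742 m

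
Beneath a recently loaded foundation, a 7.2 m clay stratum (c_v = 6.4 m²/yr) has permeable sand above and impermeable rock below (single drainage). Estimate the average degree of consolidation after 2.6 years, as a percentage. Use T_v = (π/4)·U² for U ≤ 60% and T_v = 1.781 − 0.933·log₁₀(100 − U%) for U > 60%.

Drainage path length: H_d = H = 7.2 m (single drainage).
T_v = c_v·t/H_d² = 6.4×2.6/7.2² = 0.32099.
T_v = 0.32099 corresponds to the U > 60% branch:
U = 1 − 10^((1.781 − T_v)/0.933)/100 = 0.6328

U ≈ 63.3 %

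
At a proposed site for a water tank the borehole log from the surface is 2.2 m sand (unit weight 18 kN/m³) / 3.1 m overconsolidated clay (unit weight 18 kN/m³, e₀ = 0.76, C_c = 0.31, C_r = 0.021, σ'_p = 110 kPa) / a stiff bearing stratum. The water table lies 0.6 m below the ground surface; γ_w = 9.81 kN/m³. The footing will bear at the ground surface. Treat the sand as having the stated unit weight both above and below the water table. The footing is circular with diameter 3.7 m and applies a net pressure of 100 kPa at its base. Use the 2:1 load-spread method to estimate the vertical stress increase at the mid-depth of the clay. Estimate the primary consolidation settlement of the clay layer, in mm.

Mid-depth of clay below the ground surface: z = 2.2 + 3.1/2 = 3.75 m.
Total vertical stress at mid-clay: σ_v = 18×2.2 + 18×1.55 = 67.5 kPa.
Pore pressure: u = 9.81×(3.75 − 0.6) = 30.902 kPa.
Initial effective stress: σ'_0 = σ_v − u = 67.5 − 30.902 = 36.598 kPa.
Stress increase at mid-clay by the 2:1 spreading method:
Δσ ≈ qD²/(D+z)² = 100×3.7²/(3.7+3.75)² = 24.666 kPa
Final effective stress: σ'_f = 36.598 + 24.666 = 61.264 kPa.
σ'_f = 61.264 ≤ σ'_p = 110 kPa, so the clay remains overconsolidated and only the recompression index applies:
S_c = C_r·H/(1+e₀)·log₁₀(σ'_f/σ'_0) = 0.021×3.1/1.76×log₁₀(61.264/36.598)
    = 0.036989 × 0.22375 = 0.008276 m

S_c ≈ 8.28 mm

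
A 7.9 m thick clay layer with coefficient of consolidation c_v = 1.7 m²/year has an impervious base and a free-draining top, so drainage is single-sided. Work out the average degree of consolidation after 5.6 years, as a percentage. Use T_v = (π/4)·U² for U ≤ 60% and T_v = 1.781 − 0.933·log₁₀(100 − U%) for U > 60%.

U ≈ 44.1 %

Drainage path length: H_d = H = 7.9 m (single drainage).
T_v = c_v·t/H_d² = 1.7×5.6/7.9² = 0.15254.
T_v = 0.15254 corresponds to the U ≤ 60% branch:
U = √(4T_v/π) = 0.4407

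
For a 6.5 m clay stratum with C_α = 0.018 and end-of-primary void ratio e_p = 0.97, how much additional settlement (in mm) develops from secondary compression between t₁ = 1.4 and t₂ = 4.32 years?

S_s ≈ 29.1 mm

Secondary compression: S_s = C_α·H/(1+e_p)·log₁₀(t₂/t₁)
S_s = 0.018×6.5/(1+0.97)×log₁₀(4.32/1.4)
    = 0.05939 × 0.4894 = 0.02906 m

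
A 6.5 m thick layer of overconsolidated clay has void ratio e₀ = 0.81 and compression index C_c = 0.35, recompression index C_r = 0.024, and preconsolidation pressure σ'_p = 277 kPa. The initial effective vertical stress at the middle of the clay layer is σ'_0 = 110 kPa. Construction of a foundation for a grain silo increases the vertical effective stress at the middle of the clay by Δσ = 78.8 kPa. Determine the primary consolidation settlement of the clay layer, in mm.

Final effective stress: σ'_f = 110 + 78.8 = 188.8 kPa.
σ'_f = 188.8 ≤ σ'_p = 277 kPa, so the clay remains overconsolidated and only the recompression index applies:
S_c = C_r·H/(1+e₀)·log₁₀(σ'_f/σ'_0) = 0.024×6.5/1.81×log₁₀(188.8/110)
    = 0.086189 × 0.23461 = 0.02022 m

S_c ≈ 20.2 mm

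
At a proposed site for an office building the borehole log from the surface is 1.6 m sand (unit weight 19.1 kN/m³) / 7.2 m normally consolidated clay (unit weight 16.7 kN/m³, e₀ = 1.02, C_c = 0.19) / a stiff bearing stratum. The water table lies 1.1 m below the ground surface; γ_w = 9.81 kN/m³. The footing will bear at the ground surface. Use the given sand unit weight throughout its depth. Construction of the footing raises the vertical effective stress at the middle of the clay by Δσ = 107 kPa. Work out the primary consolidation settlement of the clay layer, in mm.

Mid-depth of clay below the ground surface: z = 1.6 + 7.2/2 = 5.2 m.
Total vertical stress at mid-clay: σ_v = 19.1×1.6 + 16.7×3.6 = 90.68 kPa.
Pore pressure: u = 9.81×(5.2 − 1.1) = 40.221 kPa.
Initial effective stress: σ'_0 = σ_v − u = 90.68 − 40.221 = 50.459 kPa.
Final effective stress: σ'_f = σ'_0 + Δσ = 50.459 + 107 = 157.46 kPa.
Normally consolidated clay, so the full stress increment lies on the virgin compression line:
S_c = C_c·H/(1+e₀)·log₁₀(σ'_f/σ'_0) = 0.19×7.2/(1+1.02)×log₁₀(157.46/50.459)
    = 0.67723 × 0.49423 = 0.3347 m

S_c ≈ 335 mm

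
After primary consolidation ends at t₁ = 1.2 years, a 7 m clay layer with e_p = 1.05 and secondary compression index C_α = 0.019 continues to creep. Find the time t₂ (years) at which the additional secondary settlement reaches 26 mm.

S_s = C_α·H/(1+e_p)·log₁₀(t₂/t₁) ⇒ log₁₀(t₂/t₁) = S_s·(1+e_p)/(C_α·H).
log₁₀(t₂/t₁) = 0.026 × (1+1.05) / (0.019×7) = 0.4008
t₂ = t₁ × 10^0.4008 = 1.2 × 2.516 = 3.019 years

t₂ ≈ 3.02 years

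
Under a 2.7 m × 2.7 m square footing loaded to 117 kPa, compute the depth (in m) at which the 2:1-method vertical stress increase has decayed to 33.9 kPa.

2:1 spreading — at depth z the loaded area has grown by z in each plan dimension:
qB²/(B+z)² = Δσ_z ⇒ z = B(√(q/Δσ_z) − 1) = 2.7×(√(117/33.9) − 1) = 2.316 m

z ≈ 2.32 m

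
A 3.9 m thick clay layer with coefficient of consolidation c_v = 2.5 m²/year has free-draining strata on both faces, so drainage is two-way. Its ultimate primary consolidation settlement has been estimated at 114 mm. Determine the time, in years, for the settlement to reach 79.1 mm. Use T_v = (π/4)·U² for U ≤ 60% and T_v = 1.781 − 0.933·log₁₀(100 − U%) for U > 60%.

Drainage path length: H_d = H/2 = 1.95 m (double drainage).
U = S(t)/S_ult = 79.1/114 = 0.6939.
U > 60%: T_v = 1.781 − 0.933·log₁₀(100 − 69.386) = 0.39464.
t = T_v·H_d²/c_v = 0.39464×1.95²/2.5 = 0.6002 years.

t ≈ 0.6 years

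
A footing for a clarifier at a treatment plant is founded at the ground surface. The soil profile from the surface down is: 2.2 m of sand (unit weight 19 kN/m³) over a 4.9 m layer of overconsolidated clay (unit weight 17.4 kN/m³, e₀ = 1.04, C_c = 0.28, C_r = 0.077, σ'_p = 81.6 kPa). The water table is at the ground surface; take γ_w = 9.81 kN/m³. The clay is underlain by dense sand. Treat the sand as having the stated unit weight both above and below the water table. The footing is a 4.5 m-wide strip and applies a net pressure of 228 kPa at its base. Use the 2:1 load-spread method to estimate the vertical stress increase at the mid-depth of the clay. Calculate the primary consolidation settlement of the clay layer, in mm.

Mid-depth of clay below the ground surface: z = 2.2 + 4.9/2 = 4.65 m.
Total vertical stress at mid-clay: σ_v = 19×2.2 + 17.4×2.45 = 84.43 kPa.
Pore pressure: u = 9.81×(4.65 − 0) = 45.617 kPa.
Initial effective stress: σ'_0 = σ_v − u = 84.43 − 45.617 = 38.813 kPa.
Stress increase at mid-clay by the 2:1 spreading method:
Δσ = qB/(B+z) = 228×4.5/(4.5+4.65) = 112.13 kPa
Final effective stress: σ'_f = 38.813 + 112.13 = 150.94 kPa.
σ'_f = 150.94 > σ'_p = 81.6 kPa, so the stress path crosses the preconsolidation pressure — recompression up to σ'_p, then virgin compression beyond:
S_c = H/(1+e₀)·[C_r·log₁₀(σ'_p/σ'_0) + C_c·log₁₀(σ'_f/σ'_p)]
    = 4.9/2.04 × [0.077×log₁₀(81.6/38.813) + 0.28×log₁₀(150.94/81.6)]
    = 2.402 × [0.024849 + 0.074792] = 0.2393 m

S_c ≈ 239 mm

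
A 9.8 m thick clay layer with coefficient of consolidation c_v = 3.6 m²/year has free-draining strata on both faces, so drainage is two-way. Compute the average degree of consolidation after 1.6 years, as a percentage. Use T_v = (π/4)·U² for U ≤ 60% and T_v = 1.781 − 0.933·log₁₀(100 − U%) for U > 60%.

U ≈ 55.3 %

Drainage path length: H_d = H/2 = 4.9 m (double drainage).
T_v = c_v·t/H_d² = 3.6×1.6/4.9² = 0.2399.
T_v = 0.2399 corresponds to the U ≤ 60% branch:
U = √(4T_v/π) = 0.5527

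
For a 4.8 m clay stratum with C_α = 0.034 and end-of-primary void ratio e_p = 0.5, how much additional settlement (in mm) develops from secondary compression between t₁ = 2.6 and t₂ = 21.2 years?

S_s ≈ 99.2 mm

Secondary compression: S_s = C_α·H/(1+e_p)·log₁₀(t₂/t₁)
S_s = 0.034×4.8/(1+0.5)×log₁₀(21.2/2.6)
    = 0.1088 × 0.9114 = 0.09916 m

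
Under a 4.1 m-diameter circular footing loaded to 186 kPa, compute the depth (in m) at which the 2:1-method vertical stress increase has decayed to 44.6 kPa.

2:1 spreading — at depth z the loaded area has grown by z in each plan dimension:
qD²/(D+z)² = Δσ_z ⇒ z = D(√(q/Δσ_z) − 1) = 4.1×(√(186/44.6) − 1) = 4.273 m

z ≈ 4.27 m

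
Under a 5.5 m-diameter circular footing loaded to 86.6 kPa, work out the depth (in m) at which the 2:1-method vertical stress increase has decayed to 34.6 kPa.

z ≈ 3.2 m

2:1 spreading — at depth z the loaded area has grown by z in each plan dimension:
qD²/(D+z)² = Δσ_z ⇒ z = D(√(q/Δσ_z) − 1) = 5.5×(√(86.6/34.6) − 1) = 3.201 m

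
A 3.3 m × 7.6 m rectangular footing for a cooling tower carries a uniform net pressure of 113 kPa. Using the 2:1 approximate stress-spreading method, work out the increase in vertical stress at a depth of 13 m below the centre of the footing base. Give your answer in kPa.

Δσ_z ≈ 8.44 kPa

By the 2:1 method the load spreads at 1 horizontal : 2 vertical, so at depth z the loaded area has grown by z in each plan dimension:
Δσ = qBL/((B+z)(L+z)) = 113×3.3×7.6/((3.3+13)(7.6+13)) = 8.4402 kPa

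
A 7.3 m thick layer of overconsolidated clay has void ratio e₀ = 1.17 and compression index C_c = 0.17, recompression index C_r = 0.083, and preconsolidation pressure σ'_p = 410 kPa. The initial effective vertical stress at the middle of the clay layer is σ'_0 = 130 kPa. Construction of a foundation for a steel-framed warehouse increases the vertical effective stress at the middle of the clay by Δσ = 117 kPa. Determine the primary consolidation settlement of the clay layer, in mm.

S_c ≈ 77.8 mm

Final effective stress: σ'_f = 130 + 117 = 247 kPa.
σ'_f = 247 ≤ σ'_p = 410 kPa, so the clay remains overconsolidated and only the recompression index applies:
S_c = C_r·H/(1+e₀)·log₁₀(σ'_f/σ'_0) = 0.083×7.3/2.17×log₁₀(247/130)
    = 0.27922 × 0.27875 = 0.07783 m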